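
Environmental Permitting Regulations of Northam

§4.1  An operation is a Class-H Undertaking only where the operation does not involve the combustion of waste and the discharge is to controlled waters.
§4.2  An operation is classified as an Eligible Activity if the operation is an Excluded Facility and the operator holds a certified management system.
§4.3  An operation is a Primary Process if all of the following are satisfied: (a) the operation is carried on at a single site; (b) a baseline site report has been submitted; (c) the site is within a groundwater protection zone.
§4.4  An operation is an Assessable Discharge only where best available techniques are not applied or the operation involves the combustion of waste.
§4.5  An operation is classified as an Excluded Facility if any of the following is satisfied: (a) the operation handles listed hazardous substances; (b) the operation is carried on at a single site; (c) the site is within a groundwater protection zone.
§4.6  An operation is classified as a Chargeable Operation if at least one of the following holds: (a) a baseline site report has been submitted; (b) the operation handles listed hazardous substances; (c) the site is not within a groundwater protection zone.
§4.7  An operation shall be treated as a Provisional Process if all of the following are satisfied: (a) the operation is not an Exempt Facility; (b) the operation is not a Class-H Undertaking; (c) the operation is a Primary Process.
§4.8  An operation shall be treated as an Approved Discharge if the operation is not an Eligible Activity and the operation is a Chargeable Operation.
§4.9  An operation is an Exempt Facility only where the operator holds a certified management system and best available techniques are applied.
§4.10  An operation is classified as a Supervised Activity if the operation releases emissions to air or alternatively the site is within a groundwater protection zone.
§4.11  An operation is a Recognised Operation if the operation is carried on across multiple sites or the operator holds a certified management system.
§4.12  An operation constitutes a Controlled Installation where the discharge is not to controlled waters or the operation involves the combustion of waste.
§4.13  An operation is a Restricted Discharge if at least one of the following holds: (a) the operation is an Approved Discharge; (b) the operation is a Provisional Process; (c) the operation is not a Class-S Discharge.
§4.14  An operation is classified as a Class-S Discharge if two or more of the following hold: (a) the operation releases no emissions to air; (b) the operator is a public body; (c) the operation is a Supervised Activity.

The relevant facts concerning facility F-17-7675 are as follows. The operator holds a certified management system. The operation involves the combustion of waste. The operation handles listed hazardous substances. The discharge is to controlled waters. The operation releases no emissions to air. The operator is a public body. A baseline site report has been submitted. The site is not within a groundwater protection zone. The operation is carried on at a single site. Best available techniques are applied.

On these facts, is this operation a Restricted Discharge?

No

§4.5 — Excluded Facility: [the operation handles listed hazardous substances? yes] OR [the operation is carried on at a single site? yes] OR [the site is within a groundwater protection zone? no] → satisfied.
§4.2 — Eligible Activity: [Excluded Facility (§4.5)? yes] AND [the operator holds a certified management system? yes] → satisfied.
§4.6 — Chargeable Operation: [a baseline site report has been submitted? yes] OR [the operation handles listed hazardous substances? yes] OR [the site is not within a groundwater protection zone? yes] → satisfied.
§4.8 — Approved Discharge: [not an Eligible Activity (§4.2)? no] AND [Chargeable Operation (§4.6)? yes] → not satisfied.
§4.9 — Exempt Facility: [the operator holds a certified management system? yes] AND [best available techniques are applied? yes] → satisfied.
§4.1 — Class-H Undertaking: [the operation does not involve the combustion of waste? no] AND [the discharge is to controlled waters? yes] → not satisfied.
§4.3 — Primary Process: [the operation is carried on at a single site? yes] AND [a baseline site report has been submitted? yes] AND [the site is within a groundwater protection zone? no] → not satisfied.
§4.7 — Provisional Process: [not an Exempt Facility (§4.9)? no] AND [not a Class-H Undertaking (§4.1)? yes] AND [Primary Process (§4.3)? no] → not satisfied.
§4.10 — Supervised Activity: [the operation releases emissions to air? no] OR [the site is within a groundwater protection zone? no] → not satisfied.
§4.14 — Class-S Discharge: the operation releases no emissions to air? yes; the operator is a public body? yes; Supervised Activity (§4.10)? no — 2 of 3 hold (need ≥2) → satisfied.
§4.13 — Restricted Discharge: [Approved Discharge (§4.8)? no] OR [Provisional Process (§4.7)? no] OR [not a Class-S Discharge (§4.14)? no] → not satisfied.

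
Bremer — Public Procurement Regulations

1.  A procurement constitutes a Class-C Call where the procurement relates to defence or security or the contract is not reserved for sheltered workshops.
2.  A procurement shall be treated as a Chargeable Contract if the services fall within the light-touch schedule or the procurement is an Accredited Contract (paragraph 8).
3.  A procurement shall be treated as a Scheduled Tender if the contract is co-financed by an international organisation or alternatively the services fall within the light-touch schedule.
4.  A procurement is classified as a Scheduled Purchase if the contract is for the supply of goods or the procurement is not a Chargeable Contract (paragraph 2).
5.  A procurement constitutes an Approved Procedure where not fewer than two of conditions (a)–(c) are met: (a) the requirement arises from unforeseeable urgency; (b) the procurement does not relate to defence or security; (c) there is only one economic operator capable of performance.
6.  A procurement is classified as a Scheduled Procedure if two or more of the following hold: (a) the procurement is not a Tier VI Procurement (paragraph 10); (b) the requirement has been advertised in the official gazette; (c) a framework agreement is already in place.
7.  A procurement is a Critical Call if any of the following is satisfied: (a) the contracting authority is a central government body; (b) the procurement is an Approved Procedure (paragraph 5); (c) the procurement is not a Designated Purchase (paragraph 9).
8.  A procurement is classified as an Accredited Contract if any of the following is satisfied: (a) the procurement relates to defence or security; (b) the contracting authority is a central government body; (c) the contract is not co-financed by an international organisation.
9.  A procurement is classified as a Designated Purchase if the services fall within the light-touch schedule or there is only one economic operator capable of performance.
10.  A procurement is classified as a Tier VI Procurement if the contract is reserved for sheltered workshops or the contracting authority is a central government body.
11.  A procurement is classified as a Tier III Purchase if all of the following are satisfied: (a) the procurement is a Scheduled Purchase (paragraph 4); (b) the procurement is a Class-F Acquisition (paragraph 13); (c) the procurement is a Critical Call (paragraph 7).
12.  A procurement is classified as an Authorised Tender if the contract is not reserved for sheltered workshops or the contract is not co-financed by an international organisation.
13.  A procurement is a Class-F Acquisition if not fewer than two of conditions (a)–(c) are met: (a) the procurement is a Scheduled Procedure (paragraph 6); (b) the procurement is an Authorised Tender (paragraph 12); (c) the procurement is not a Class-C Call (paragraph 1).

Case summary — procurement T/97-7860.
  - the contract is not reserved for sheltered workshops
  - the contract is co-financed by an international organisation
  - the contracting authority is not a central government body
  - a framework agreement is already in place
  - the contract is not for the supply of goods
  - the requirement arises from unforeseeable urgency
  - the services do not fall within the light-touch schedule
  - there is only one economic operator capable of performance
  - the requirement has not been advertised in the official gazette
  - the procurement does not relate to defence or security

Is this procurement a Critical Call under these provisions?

Yes

paragraph 5 — Approved Procedure: the requirement arises from unforeseeable urgency? yes; the procurement does not relate to defence or security? yes; there is only one economic operator capable of performance? yes — 3 of 3 hold (need ≥2) → satisfied.
paragraph 9 — Designated Purchase: [the services fall within the light-touch schedule? no] OR [there is only one economic operator capable of performance? yes] → satisfied.
paragraph 7 — Critical Call: [the contracting authority is a central government body? no] OR [Approved Procedure (paragraph 5)? yes] OR [not a Designated Purchase (paragraph 9)? no] → satisfied.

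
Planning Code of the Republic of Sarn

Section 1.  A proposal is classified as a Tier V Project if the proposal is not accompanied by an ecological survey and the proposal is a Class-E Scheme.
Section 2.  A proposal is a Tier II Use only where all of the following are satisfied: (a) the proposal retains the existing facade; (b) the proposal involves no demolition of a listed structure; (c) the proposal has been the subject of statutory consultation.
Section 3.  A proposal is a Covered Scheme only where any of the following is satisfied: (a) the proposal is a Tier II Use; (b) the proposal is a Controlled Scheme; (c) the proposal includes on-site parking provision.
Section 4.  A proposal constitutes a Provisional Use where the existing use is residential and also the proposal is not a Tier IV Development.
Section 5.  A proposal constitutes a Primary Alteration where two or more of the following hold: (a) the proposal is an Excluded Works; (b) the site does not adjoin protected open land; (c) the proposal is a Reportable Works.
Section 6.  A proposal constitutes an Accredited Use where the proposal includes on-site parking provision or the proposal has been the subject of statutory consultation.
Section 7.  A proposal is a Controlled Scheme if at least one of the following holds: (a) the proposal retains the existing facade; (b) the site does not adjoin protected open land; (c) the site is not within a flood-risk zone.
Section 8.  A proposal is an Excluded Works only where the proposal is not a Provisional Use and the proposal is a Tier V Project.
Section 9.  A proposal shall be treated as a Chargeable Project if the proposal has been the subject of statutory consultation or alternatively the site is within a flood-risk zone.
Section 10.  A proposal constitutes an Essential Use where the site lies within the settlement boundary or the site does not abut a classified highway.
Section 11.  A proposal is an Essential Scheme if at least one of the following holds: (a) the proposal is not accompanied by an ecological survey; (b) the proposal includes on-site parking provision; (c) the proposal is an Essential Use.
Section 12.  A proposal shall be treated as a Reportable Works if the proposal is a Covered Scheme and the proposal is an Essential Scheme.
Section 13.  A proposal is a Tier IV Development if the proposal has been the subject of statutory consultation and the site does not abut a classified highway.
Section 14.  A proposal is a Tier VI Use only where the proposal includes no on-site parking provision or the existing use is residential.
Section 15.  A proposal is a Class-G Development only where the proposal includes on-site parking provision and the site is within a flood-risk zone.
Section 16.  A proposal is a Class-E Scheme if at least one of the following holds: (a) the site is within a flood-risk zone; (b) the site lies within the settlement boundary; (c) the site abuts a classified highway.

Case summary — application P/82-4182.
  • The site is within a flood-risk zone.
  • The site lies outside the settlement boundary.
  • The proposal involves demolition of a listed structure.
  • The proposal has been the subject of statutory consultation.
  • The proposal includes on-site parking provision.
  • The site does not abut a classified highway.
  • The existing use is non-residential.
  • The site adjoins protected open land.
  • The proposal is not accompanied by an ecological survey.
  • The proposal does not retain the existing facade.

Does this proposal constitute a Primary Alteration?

Yes

Under section 13: the proposal has been the subject of statutory consultation? yes; and the site does not abut a classified highway? yes. So the proposal is a Tier IV Development.
Under section 4: the existing use is residential? no; and not a Tier IV Development (section 13)? no. So the proposal is not a Provisional Use.
Under section 16: the site is within a flood-risk zone? yes; or the site lies within the settlement boundary? no; or the site abuts a classified highway? no. So the proposal is a Class-E Scheme.
Under section 1: the proposal is not accompanied by an ecological survey? yes; and Class-E Scheme (section 16)? yes. So the proposal is a Tier V Project.
Under section 8: not a Provisional Use (section 4)? yes; and Tier V Project (section 1)? yes. So the proposal is an Excluded Works.
Under section 2: the proposal retains the existing facade? no; and the proposal involves no demolition of a listed structure? no; and the proposal has been the subject of statutory consultation? yes. So the proposal is not a Tier II Use.
Under section 7: the proposal retains the existing facade? no; or the site does not adjoin protected open land? no; or the site is not within a flood-risk zone? no. So the proposal is not a Controlled Scheme.
Under section 3: Tier II Use (section 2)? no; or Controlled Scheme (section 7)? no; or the proposal includes on-site parking provision? yes. So the proposal is a Covered Scheme.
Under section 10: the site lies within the settlement boundary? no; or the site does not abut a classified highway? yes. So the proposal is an Essential Use.
Under section 11: the proposal is not accompanied by an ecological survey? yes; or the proposal includes on-site parking provision? yes; or Essential Use (section 10)? yes. So the proposal is an Essential Scheme.
Under section 12: Covered Scheme (section 3)? yes; and Essential Scheme (section 11)? yes. So the proposal is a Reportable Works.
Under section 5: Excluded Works (section 8)? yes; the site does not adjoin protected open land? no; Reportable Works (section 12)? yes — 2 of 3 hold (need ≥2) → satisfied.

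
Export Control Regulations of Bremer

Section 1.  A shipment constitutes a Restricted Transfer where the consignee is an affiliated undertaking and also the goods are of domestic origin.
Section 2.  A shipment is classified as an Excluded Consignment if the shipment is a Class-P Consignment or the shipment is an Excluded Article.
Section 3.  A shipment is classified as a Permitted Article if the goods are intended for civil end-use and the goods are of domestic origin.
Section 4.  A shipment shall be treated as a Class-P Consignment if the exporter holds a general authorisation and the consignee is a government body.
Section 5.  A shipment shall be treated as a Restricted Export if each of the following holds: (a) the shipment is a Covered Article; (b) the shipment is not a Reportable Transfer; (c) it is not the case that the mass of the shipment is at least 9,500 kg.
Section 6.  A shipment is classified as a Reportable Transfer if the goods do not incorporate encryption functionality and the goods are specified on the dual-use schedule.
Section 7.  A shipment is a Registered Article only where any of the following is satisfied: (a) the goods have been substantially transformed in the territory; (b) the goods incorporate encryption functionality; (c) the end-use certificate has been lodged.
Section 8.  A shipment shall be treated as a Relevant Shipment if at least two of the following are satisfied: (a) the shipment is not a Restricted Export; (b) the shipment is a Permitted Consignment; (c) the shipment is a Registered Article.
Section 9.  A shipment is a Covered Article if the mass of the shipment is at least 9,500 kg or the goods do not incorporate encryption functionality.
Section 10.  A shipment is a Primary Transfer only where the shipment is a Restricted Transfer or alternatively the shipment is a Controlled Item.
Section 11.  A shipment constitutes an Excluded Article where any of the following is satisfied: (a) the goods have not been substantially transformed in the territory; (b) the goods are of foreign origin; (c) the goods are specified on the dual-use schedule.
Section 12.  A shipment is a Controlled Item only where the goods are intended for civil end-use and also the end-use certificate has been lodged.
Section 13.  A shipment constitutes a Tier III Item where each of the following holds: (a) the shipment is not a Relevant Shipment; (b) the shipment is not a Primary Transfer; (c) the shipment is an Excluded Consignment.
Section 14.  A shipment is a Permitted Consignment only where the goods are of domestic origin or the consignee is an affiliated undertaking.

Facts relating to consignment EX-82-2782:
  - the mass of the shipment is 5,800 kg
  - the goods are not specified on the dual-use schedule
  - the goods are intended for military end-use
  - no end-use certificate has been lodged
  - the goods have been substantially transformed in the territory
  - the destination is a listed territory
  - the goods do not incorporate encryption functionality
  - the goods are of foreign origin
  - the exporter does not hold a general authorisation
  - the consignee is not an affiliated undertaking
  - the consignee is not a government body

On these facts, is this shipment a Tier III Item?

section 9 — Covered Article: [mass of the shipment: 5,800 kg ≥ 9,500 kg? no] OR [the goods do not incorporate encryption functionality? yes] → satisfied.
section 6 — Reportable Transfer: [the goods do not incorporate encryption functionality? yes] AND [the goods are specified on the dual-use schedule? no] → not satisfied.
section 5 — Restricted Export: [Covered Article (section 9)? yes] AND [not a Reportable Transfer (section 6)? yes] AND [mass of the shipment: 5,800 kg ≥ 9,500 kg? no, so negated condition yes] → satisfied.
section 14 — Permitted Consignment: [the goods are of domestic origin? no] OR [the consignee is an affiliated undertaking? no] → not satisfied.
section 7 — Registered Article: [the goods have been substantially transformed in the territory? yes] OR [the goods incorporate encryption functionality? no] OR [the end-use certificate has been lodged? no] → satisfied.
section 8 — Relevant Shipment: not a Restricted Export (section 5)? no; Permitted Consignment (section 14)? no; Registered Article (section 7)? yes — 1 of 3 hold (need ≥2) → not satisfied.
section 1 — Restricted Transfer: [the consignee is an affiliated undertaking? no] AND [the goods are of domestic origin? no] → not satisfied.
section 12 — Controlled Item: [the goods are intended for civil end-use? no] AND [the end-use certificate has been lodged? no] → not satisfied.
section 10 — Primary Transfer: [Restricted Transfer (section 1)? no] OR [Controlled Item (section 12)? no] → not satisfied.
section 4 — Class-P Consignment: [the exporter holds a general authorisation? no] AND [the consignee is a government body? no] → not satisfied.
section 11 — Excluded Article: [the goods have not been substantially transformed in the territory? no] OR [the goods are of foreign origin? yes] OR [the goods are specified on the dual-use schedule? no] → satisfied.
section 2 — Excluded Consignment: [Class-P Consignment (section 4)? no] OR [Excluded Article (section 11)? yes] → satisfied.
section 13 — Tier III Item: [not a Relevant Shipment (section 8)? yes] AND [not a Primary Transfer (section 10)? yes] AND [Excluded Consignment (section 2)? yes] → satisfied.

Yes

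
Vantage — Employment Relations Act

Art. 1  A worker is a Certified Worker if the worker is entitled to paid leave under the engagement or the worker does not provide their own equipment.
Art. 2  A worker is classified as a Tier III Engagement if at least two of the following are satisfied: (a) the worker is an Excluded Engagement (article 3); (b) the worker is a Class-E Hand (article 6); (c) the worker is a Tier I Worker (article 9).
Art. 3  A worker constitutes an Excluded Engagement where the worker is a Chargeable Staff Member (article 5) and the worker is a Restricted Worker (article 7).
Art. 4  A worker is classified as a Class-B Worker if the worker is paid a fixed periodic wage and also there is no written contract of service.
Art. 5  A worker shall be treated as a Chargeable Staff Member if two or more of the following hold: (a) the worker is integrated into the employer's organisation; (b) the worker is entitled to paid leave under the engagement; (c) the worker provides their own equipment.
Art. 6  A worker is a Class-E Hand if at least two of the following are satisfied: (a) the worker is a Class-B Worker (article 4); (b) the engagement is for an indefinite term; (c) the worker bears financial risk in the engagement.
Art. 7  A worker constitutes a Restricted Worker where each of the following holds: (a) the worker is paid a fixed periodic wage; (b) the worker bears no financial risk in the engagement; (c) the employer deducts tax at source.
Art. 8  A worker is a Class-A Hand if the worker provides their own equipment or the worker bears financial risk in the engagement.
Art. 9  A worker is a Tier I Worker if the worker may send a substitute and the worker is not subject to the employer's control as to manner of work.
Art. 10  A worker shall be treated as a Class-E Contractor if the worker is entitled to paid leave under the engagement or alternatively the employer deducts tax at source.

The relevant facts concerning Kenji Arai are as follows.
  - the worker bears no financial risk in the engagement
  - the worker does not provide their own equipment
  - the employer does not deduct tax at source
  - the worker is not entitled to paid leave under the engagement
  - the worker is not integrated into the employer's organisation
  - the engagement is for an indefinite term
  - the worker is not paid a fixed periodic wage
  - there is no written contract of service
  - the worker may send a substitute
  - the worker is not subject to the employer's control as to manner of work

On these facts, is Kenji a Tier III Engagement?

Under article 5: the worker is integrated into the employer's organisation? no; the worker is entitled to paid leave under the engagement? no; the worker provides their own equipment? no — 0 of 3 hold (need ≥2) → not satisfied.
Under article 7: the worker is paid a fixed periodic wage? no; and the worker bears no financial risk in the engagement? yes; and the employer deducts tax at source? no. So the worker is not a Restricted Worker.
Under article 3: Chargeable Staff Member (article 5)? no; and Restricted Worker (article 7)? no. So the worker is not an Excluded Engagement.
Under article 4: the worker is paid a fixed periodic wage? no; and there is no written contract of service? yes. So the worker is not a Class-B Worker.
Under article 6: Class-B Worker (article 4)? no; the engagement is for an indefinite term? yes; the worker bears financial risk in the engagement? no — 1 of 3 hold (need ≥2) → not satisfied.
Under article 9: the worker may send a substitute? yes; and the worker is not subject to the employer's control as to manner of work? yes. So the worker is a Tier I Worker.
Under article 2: Excluded Engagement (article 3)? no; Class-E Hand (article 6)? no; Tier I Worker (article 9)? yes — 1 of 3 hold (need ≥2) → not satisfied.

No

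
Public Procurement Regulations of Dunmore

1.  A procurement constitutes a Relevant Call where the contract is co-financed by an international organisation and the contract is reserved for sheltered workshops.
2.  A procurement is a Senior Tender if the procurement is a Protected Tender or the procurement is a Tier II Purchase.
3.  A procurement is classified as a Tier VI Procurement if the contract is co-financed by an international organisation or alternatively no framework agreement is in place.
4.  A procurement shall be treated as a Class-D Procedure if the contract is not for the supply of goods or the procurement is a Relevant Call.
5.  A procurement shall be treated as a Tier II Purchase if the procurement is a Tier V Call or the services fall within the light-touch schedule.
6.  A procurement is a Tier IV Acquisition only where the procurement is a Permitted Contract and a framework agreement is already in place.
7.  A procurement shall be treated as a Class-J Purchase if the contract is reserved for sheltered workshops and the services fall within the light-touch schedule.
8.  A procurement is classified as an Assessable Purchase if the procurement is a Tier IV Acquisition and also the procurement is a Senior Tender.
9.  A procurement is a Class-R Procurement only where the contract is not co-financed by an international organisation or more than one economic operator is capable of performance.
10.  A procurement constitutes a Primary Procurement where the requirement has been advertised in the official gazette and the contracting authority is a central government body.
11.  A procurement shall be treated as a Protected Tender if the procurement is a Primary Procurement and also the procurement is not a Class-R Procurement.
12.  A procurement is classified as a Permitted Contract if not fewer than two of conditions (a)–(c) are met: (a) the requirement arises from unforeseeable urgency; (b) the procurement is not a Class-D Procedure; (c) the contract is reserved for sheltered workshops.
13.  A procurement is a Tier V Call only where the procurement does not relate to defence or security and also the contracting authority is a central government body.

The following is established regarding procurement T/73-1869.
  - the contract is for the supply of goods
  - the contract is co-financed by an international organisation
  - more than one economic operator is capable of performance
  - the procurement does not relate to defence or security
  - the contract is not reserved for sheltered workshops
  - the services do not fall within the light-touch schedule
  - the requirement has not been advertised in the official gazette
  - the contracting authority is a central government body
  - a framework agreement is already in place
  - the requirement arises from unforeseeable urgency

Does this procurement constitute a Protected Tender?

No

Under paragraph 10: the requirement has been advertised in the official gazette? no; and the contracting authority is a central government body? yes. So the procurement is not a Primary Procurement.
Under paragraph 9: the contract is not co-financed by an international organisation? no; or more than one economic operator is capable of performance? yes. So the procurement is a Class-R Procurement.
Under paragraph 11: Primary Procurement (paragraph 10)? no; and not a Class-R Procurement (paragraph 9)? no. So the procurement is not a Protected Tender.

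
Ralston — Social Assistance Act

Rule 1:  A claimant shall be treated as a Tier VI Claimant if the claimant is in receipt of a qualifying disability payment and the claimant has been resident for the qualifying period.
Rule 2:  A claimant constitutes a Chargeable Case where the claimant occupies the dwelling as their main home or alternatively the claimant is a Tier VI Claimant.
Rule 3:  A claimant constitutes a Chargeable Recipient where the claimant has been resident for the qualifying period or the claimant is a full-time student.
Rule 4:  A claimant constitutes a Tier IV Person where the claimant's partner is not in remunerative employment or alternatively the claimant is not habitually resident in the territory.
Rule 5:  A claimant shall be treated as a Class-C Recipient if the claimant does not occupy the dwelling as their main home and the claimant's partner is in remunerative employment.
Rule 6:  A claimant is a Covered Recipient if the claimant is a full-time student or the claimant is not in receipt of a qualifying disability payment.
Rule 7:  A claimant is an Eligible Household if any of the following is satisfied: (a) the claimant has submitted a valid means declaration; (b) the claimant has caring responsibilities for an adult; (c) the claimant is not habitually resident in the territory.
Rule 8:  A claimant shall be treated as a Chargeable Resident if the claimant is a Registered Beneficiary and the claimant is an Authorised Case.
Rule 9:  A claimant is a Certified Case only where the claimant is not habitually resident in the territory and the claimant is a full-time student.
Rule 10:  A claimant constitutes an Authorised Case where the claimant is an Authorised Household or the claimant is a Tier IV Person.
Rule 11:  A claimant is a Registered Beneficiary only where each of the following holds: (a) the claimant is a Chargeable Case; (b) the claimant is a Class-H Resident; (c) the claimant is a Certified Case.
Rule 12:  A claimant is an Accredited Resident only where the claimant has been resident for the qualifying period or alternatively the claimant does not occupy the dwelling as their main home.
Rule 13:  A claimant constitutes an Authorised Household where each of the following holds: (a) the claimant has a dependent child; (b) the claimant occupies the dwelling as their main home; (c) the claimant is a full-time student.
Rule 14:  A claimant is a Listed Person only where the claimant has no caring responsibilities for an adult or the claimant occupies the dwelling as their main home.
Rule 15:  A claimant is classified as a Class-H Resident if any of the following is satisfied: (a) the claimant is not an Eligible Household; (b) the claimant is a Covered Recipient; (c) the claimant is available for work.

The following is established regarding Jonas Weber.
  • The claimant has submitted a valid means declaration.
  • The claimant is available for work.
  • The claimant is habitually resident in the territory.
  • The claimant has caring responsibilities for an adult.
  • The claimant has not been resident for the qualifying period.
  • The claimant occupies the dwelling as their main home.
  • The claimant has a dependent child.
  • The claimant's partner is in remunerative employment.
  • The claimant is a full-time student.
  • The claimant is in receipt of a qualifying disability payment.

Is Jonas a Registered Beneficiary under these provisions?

No

rule 1 — Tier VI Claimant: [the claimant is in receipt of a qualifying disability payment? yes] AND [the claimant has been resident for the qualifying period? no] → not satisfied.
rule 2 — Chargeable Case: [the claimant occupies the dwelling as their main home? yes] OR [Tier VI Claimant (rule 1)? no] → satisfied.
rule 7 — Eligible Household: [the claimant has submitted a valid means declaration? yes] OR [the claimant has caring responsibilities for an adult? yes] OR [the claimant is not habitually resident in the territory? no] → satisfied.
rule 6 — Covered Recipient: [the claimant is a full-time student? yes] OR [the claimant is not in receipt of a qualifying disability payment? no] → satisfied.
rule 15 — Class-H Resident: [not an Eligible Household (rule 7)? no] OR [Covered Recipient (rule 6)? yes] OR [the claimant is available for work? yes] → satisfied.
rule 9 — Certified Case: [the claimant is not habitually resident in the territory? no] AND [the claimant is a full-time student? yes] → not satisfied.
rule 11 — Registered Beneficiary: [Chargeable Case (rule 2)? yes] AND [Class-H Resident (rule 15)? yes] AND [Certified Case (rule 9)? no] → not satisfied.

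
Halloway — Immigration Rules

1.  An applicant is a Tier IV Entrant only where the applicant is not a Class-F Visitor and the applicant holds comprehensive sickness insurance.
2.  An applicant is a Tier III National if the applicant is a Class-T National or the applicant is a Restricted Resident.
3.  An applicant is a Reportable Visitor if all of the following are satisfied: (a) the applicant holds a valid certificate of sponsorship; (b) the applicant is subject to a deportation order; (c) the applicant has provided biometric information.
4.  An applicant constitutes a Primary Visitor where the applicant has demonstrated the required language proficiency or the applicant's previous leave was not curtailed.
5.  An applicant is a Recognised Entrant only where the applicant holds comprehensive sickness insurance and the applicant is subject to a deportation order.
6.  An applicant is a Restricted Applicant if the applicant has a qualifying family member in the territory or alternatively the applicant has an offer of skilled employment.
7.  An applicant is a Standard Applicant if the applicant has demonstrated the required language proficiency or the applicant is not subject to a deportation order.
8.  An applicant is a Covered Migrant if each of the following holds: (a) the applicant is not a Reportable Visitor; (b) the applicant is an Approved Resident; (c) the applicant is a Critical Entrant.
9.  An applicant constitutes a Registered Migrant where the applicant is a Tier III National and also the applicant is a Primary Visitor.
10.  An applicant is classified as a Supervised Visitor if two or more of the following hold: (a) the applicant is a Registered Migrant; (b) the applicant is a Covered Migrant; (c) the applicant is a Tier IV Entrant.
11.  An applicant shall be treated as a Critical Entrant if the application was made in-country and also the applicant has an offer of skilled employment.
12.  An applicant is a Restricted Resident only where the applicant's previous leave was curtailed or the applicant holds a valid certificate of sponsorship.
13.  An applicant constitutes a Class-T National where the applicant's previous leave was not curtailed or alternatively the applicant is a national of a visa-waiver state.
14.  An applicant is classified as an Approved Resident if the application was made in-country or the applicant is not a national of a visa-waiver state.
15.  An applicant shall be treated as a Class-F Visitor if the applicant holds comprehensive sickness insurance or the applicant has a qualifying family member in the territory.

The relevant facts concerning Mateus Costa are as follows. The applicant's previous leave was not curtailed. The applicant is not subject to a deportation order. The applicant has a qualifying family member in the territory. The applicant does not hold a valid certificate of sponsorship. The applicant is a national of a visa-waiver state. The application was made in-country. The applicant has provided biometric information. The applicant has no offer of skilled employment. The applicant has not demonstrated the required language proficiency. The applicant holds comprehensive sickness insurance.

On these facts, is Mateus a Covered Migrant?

paragraph 3 — Reportable Visitor: [the applicant holds a valid certificate of sponsorship? no] AND [the applicant is subject to a deportation order? no] AND [the applicant has provided biometric information? yes] → not satisfied.
paragraph 14 — Approved Resident: [the application was made in-country? yes] OR [the applicant is not a national of a visa-waiver state? no] → satisfied.
paragraph 11 — Critical Entrant: [the application was made in-country? yes] AND [the applicant has an offer of skilled employment? no] → not satisfied.
paragraph 8 — Covered Migrant: [not a Reportable Visitor (paragraph 3)? yes] AND [Approved Resident (paragraph 14)? yes] AND [Critical Entrant (paragraph 11)? no] → not satisfied.

No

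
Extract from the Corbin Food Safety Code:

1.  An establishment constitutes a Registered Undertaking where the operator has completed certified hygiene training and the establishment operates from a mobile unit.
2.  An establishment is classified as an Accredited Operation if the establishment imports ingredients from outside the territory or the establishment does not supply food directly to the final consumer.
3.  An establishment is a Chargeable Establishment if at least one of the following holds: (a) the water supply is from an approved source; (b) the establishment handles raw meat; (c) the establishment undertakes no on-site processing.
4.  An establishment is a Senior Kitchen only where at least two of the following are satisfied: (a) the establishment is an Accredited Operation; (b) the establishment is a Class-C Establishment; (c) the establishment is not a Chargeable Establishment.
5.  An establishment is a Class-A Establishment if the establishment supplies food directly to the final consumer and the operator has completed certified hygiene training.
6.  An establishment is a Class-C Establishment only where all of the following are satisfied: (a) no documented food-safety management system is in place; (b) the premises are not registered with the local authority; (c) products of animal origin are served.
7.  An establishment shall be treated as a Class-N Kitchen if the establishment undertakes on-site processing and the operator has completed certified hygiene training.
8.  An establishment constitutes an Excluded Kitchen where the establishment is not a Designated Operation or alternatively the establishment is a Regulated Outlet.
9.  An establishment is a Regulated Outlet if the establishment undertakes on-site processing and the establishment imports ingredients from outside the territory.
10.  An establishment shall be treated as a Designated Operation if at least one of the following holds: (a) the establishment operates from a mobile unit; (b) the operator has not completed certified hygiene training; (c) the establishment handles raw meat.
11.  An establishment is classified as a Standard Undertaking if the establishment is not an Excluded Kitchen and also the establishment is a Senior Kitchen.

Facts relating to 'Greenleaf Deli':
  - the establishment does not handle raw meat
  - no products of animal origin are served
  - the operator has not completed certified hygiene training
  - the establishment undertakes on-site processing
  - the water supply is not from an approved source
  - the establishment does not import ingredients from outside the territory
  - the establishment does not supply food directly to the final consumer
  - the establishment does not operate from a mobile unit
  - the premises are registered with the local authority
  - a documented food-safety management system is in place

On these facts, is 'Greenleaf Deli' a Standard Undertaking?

paragraph 10 — Designated Operation: [the establishment operates from a mobile unit? no] OR [the operator has not completed certified hygiene training? yes] OR [the establishment handles raw meat? no] → satisfied.
paragraph 9 — Regulated Outlet: [the establishment undertakes on-site processing? yes] AND [the establishment imports ingredients from outside the territory? no] → not satisfied.
paragraph 8 — Excluded Kitchen: [not a Designated Operation (paragraph 10)? no] OR [Regulated Outlet (paragraph 9)? no] → not satisfied.
paragraph 2 — Accredited Operation: [the establishment imports ingredients from outside the territory? no] OR [the establishment does not supply food directly to the final consumer? yes] → satisfied.
paragraph 6 — Class-C Establishment: [no documented food-safety management system is in place? no] AND [the premises are not registered with the local authority? no] AND [products of animal origin are served? no] → not satisfied.
paragraph 3 — Chargeable Establishment: [the water supply is from an approved source? no] OR [the establishment handles raw meat? no] OR [the establishment undertakes no on-site processing? no] → not satisfied.
paragraph 4 — Senior Kitchen: Accredited Operation (paragraph 2)? yes; Class-C Establishment (paragraph 6)? no; not a Chargeable Establishment (paragraph 3)? yes — 2 of 3 hold (need ≥2) → satisfied.
paragraph 11 — Standard Undertaking: [not an Excluded Kitchen (paragraph 8)? yes] AND [Senior Kitchen (paragraph 4)? yes] → satisfied.

Yes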